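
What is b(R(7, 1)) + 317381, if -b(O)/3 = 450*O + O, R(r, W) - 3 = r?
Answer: 303851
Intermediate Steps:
R(r, W) = 3 + r
b(O) = -1353*O (b(O) = -3*(450*O + O) = -1353*O)
b(R(7, 1)) + 317381 = -1353*(3 + 7) + 317381 = -1353*10 + 317381 = -13530 + 317381 = 303851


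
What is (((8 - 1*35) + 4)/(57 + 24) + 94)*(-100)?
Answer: -759100/81 ≈ -9371.6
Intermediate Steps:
(((8 - 1*35) + 4)/(57 + 24) + 94)*(-100) = (((8 - 35) + 4)/81 + 94)*(-100) = ((-27 + 4)*(1/81) + 94)*(-100) = (-23*1/81 + 94)*(-100) = (-23/81 + 94)*(-100) = (7591/81)*(-100) = -759100/81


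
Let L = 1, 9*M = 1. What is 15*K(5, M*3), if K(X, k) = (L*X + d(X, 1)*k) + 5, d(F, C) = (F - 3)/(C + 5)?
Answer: 455/3 ≈ 151.67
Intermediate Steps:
M = 1/9 (M = (1/9)*1 = 1/9 ≈ 0.11111)
d(F, C) = (-3 + F)/(5 + C)
K(X, k) = 5 + X + k*(-1/2 + X/6) (K(X, k) = (1*X + ((-3 + X)/(5 + 1))*k) + 5 = (X + ((-3 + X)/6)*k) + 5 = (X + (-1/2 + X/6)*k) + 5 = (X + k*(-1/2 + X/6)) + 5 = 5 + X + k*(-1/2 + X/6))
15*K(5, M*3) = 15*(5 + 5 + ((1/9)*3)*(-3 + 5)/6) = 15*(5 + 5 + (1/6)*(1/3)*2) = 15*(5 + 5 + 1/9) = 15*(91/9) = 455/3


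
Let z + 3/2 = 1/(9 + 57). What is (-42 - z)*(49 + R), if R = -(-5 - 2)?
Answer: -74872/33 ≈ -2268.8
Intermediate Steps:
R = 7 (R = -1*(-7) = 7)
z = -49/33 (z = -3/2 + 1/(9 + 57) = -3/2 + 1/66 = -49/33 ≈ -1.4848)
(-42 - z)*(49 + R) = (-42 - 1*(-49/33))*(49 + 7) = (-42 + 49/33)*56 = -1337/33*56 = -74872/33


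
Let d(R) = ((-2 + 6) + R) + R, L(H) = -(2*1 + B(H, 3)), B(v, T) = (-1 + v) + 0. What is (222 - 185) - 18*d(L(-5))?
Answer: -179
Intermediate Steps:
B(v, T) = -1 + v
L(H) = -1 - H (L(H) = -(2*1 + (-1 + H)) = -(2 + (-1 + H)) = -(1 + H) = -1 - H)
d(R) = 4 + 2*R (d(R) = (4 + R) + R = 4 + 2*R)
(222 - 185) - 18*d(L(-5)) = (222 - 185) - 18*(4 + 2*(-1 - 1*(-5))) = 37 - 18*(4 + 2*(-1 + 5)) = 37 - 18*(4 + 2*4) = 37 - 18*(4 + 8) = 37 - 18*12 = 37 - 216 = -179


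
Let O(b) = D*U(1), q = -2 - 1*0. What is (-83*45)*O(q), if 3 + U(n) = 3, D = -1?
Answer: 0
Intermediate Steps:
U(n) = 0 (U(n) = -3 + 3 = 0)
q = -2 (q = -2 + 0 = -2)
O(b) = 0 (O(b) = -1*0 = 0)
(-83*45)*O(q) = -83*45*0 = -3735*0 = 0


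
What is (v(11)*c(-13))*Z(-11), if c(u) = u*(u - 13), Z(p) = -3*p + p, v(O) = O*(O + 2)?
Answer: 1063348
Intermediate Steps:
v(O) = O*(2 + O)
Z(p) = -2*p
c(u) = u*(-13 + u)
(v(11)*c(-13))*Z(-11) = ((11*(2 + 11))*(-13*(-13 - 13)))*(-2*(-11)) = ((11*13)*(-13*(-26)))*22 = (143*338)*22 = 48334*22 = 1063348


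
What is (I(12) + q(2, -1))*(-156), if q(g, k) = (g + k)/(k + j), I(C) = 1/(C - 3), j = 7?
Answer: -130/3 ≈ -43.333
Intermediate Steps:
I(C) = 1/(-3 + C)
q(g, k) = (g + k)/(7 + k) (q(g, k) = (g + k)/(k + 7) = (g + k)/(7 + k))
(I(12) + q(2, -1))*(-156) = (1/(-3 + 12) + (2 - 1)/(7 - 1))*(-156) = (1/9 + 1/6)*(-156) = (5/18)*(-156) = -130/3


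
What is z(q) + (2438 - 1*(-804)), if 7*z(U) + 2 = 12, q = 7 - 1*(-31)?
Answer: 22704/7 ≈ 3243.4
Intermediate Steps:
q = 38 (q = 7 + 31 = 38)
z(U) = 10/7 (z(U) = -2/7 + (⅐)*12 = -2/7 + 12/7 = 10/7)
z(q) + (2438 - 1*(-804)) = 10/7 + (2438 - 1*(-804)) = 10/7 + (2438 + 804) = 10/7 + 3242 = 22704/7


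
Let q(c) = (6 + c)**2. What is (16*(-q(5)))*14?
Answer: -27104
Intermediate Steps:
(16*(-q(5)))*14 = (16*(-(6 + 5)**2))*14 = (16*(-1*11**2))*14 = (16*(-1*121))*14 = (16*(-121))*14 = -1936*14 = -27104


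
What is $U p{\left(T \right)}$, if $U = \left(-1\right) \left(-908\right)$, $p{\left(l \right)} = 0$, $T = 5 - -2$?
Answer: $0$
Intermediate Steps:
$T = 7$ ($T = 5 + 2 = 7$)
$U = 908$
$U p{\left(T \right)} = 908 \cdot 0 = 0$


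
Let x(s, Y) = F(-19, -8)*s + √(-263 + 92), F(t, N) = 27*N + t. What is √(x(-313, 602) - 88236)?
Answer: √(-14681 + 3*I*√19) ≈ 0.054 + 121.17*I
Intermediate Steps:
F(t, N) = t + 27*N
x(s, Y) = -235*s + 3*I*√19 (x(s, Y) = (-19 + 27*(-8))*s + √(-263 + 92) = (-19 - 216)*s + √(-171) = -235*s + 3*I*√19)
√(x(-313, 602) - 88236) = √((-235*(-313) + 3*I*√19) - 88236) = √((73555 + 3*I*√19) - 88236) = √(-14681 + 3*I*√19)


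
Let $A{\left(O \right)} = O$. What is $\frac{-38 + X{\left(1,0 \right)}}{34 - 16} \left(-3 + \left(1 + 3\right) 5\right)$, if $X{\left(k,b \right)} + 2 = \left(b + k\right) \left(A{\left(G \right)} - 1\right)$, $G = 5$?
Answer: $-34$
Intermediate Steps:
$X{\left(k,b \right)} = -2 + 4 b + 4 k$ ($X{\left(k,b \right)} = -2 + \left(b + k\right) \left(5 - 1\right) = -2 + \left(b + k\right) 4 = -2 + \left(4 b + 4 k\right) = -2 + 4 b + 4 k$)
$\frac{-38 + X{\left(1,0 \right)}}{34 - 16} \left(-3 + \left(1 + 3\right) 5\right) = \frac{-38 + \left(-2 + 4 \cdot 0 + 4 \cdot 1\right)}{34 - 16} \left(-3 + \left(1 + 3\right) 5\right) = \frac{-38 + \left(-2 + 0 + 4\right)}{18} \left(-3 + 4 \cdot 5\right) = \left(-38 + 2\right) \frac{1}{18} \left(-3 + 20\right) = \left(-36\right) \frac{1}{18} \cdot 17 = \left(-2\right) 17 = -34$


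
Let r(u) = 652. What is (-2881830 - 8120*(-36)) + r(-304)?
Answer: -2588858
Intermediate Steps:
(-2881830 - 8120*(-36)) + r(-304) = (-2881830 - 8120*(-36)) + 652 = (-2881830 - 58*(-5040)) + 652 = (-2881830 + 292320) + 652 = -2589510 + 652 = -2588858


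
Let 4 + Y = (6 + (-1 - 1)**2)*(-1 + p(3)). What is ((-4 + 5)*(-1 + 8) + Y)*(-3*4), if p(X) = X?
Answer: -276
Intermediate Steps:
Y = 16 (Y = -4 + (6 + (-1 - 1)**2)*(-1 + 3) = -4 + (6 + (-2)**2)*2 = -4 + (6 + 4)*2 = -4 + 10*2 = -4 + 20 = 16)
((-4 + 5)*(-1 + 8) + Y)*(-3*4) = ((-4 + 5)*(-1 + 8) + 16)*(-3*4) = (1*7 + 16)*(-12) = (7 + 16)*(-12) = 23*(-12) = -276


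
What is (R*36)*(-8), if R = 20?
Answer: -5760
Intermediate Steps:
(R*36)*(-8) = (20*36)*(-8) = 720*(-8) = -5760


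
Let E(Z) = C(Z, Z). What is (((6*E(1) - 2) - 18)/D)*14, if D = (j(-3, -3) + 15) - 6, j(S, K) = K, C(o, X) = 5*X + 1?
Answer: 112/3 ≈ 37.333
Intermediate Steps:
C(o, X) = 1 + 5*X
E(Z) = 1 + 5*Z
D = 6 (D = (-3 + 15) - 6 = 12 - 6 = 6)
(((6*E(1) - 2) - 18)/D)*14 = (((6*(1 + 5*1) - 2) - 18)/6)*14 = (((6*(1 + 5) - 2) - 18)*(⅙))*14 = (((6*6 - 2) - 18)*(⅙))*14 = (((36 - 2) - 18)*(⅙))*14 = ((34 - 18)*(⅙))*14 = (16*(⅙))*14 = (8/3)*14 = 112/3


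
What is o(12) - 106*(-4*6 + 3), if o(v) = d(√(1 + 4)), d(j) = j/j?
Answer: 2227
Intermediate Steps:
d(j) = 1
o(v) = 1
o(12) - 106*(-4*6 + 3) = 1 - 106*(-4*6 + 3) = 1 - 106*(-24 + 3) = 1 - 106*(-21) = 1 + 2226 = 2227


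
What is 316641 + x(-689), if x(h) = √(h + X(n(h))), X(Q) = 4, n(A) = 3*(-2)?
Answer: 316641 + I*√685 ≈ 3.1664e+5 + 26.173*I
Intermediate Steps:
n(A) = -6
x(h) = √(4 + h) (x(h) = √(h + 4) = √(4 + h))
316641 + x(-689) = 316641 + √(4 - 689) = 316641 + √(-685) = 316641 + I*√685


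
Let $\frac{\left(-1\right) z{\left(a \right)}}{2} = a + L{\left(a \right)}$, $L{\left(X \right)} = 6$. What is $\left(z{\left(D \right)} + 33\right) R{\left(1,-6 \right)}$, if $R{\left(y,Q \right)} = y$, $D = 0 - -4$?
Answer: $13$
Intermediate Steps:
$D = 4$ ($D = 0 + 4 = 4$)
$z{\left(a \right)} = -12 - 2 a$ ($z{\left(a \right)} = - 2 \left(a + 6\right) = - 2 \left(6 + a\right) = -12 - 2 a$)
$\left(z{\left(D \right)} + 33\right) R{\left(1,-6 \right)} = \left(\left(-12 - 8\right) + 33\right) 1 = \left(-20 + 33\right) 1 = 13 \cdot 1 = 13$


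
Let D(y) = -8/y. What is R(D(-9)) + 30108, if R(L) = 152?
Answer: 30260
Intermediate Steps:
R(D(-9)) + 30108 = 152 + 30108 = 30260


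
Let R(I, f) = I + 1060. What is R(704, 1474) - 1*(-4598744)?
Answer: 4600508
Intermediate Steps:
R(I, f) = 1060 + I
R(704, 1474) - 1*(-4598744) = (1060 + 704) - 1*(-4598744) = 1764 + 4598744 = 4600508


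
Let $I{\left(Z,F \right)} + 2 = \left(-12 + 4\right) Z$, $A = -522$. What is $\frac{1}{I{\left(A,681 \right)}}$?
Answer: $\frac{1}{4174} \approx 0.00023958$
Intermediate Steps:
$I{\left(Z,F \right)} = -2 - 8 Z$ ($I{\left(Z,F \right)} = -2 + \left(-12 + 4\right) Z = -2 - 8 Z$)
$\frac{1}{I{\left(A,681 \right)}} = \frac{1}{-2 - -4176} = \frac{1}{-2 + 4176} = \frac{1}{4174}$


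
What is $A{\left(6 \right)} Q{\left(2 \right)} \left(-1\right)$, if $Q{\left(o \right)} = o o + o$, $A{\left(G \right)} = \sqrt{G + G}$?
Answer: $- 12 \sqrt{3} \approx -20.785$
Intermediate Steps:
$A{\left(G \right)} = \sqrt{2} \sqrt{G}$ ($A{\left(G \right)} = \sqrt{2 G} = \sqrt{2} \sqrt{G}$)
$Q{\left(o \right)} = o + o^{2}$ ($Q{\left(o \right)} = o^{2} + o = o + o^{2}$)
$A{\left(6 \right)} Q{\left(2 \right)} \left(-1\right) = \sqrt{2} \sqrt{6} \cdot 2 \left(1 + 2\right) \left(-1\right) = 2 \sqrt{3} \cdot 2 \cdot 3 \left(-1\right) = 2 \sqrt{3} \cdot 6 \left(-1\right) = 12 \sqrt{3} \left(-1\right) = - 12 \sqrt{3}$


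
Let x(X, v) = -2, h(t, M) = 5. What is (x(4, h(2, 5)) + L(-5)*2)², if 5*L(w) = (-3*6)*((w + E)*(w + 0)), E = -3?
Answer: 84100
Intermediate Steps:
L(w) = -18*w*(-3 + w)/5 (L(w) = ((-3*6)*((w - 3)*(w + 0)))/5 = (-18*(-3 + w)*w)/5 = (-18*w*(-3 + w))/5 = -18*w*(-3 + w)/5)
(x(4, h(2, 5)) + L(-5)*2)² = (-2 + ((18/5)*(-5)*(3 - 1*(-5)))*2)² = (-2 + ((18/5)*(-5)*(3 + 5))*2)² = (-2 + ((18/5)*(-5)*8)*2)² = (-2 - 144*2)² = (-2 - 288)² = (-290)² = 84100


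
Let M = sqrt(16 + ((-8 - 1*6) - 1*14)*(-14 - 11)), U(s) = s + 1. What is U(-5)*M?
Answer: -8*sqrt(179) ≈ -107.03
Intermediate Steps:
U(s) = 1 + s
M = 2*sqrt(179) (M = sqrt(16 + ((-8 - 6) - 14)*(-25)) = sqrt(16 + (-14 - 14)*(-25)) = sqrt(16 - 28*(-25)) = sqrt(16 + 700) = sqrt(716) = 2*sqrt(179) ≈ 26.758)
U(-5)*M = (1 - 5)*(2*sqrt(179)) = -8*sqrt(179)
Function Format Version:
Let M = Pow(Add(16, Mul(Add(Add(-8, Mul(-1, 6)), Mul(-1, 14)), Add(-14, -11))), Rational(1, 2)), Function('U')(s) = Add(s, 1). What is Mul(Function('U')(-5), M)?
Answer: Mul(-8, Pow(179, Rational(1, 2))) ≈ -107.03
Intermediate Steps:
Function('U')(s) = Add(1, s)
M = Mul(2, Pow(179, Rational(1, 2))) (M = Pow(Add(16, Mul(Add(Add(-8, -6), -14), -25)), Rational(1, 2)) = Pow(Add(16, Mul(Add(-14, -14), -25)), Rational(1, 2)) = Pow(Add(16, Mul(-28, -25)), Rational(1, 2)) = Pow(Add(16, 700), Rational(1, 2)) = Pow(716, Rational(1, 2)) = Mul(2, Pow(179, Rational(1, 2))) ≈ 26.758)
Mul(Function('U')(-5), M) = Mul(Add(1, -5), Mul(2, Pow(179, Rational(1, 2)))) = Mul(-4, Mul(2, Pow(179, Rational(1, 2)))) = Mul(-8, Pow(179, Rational(1, 2)))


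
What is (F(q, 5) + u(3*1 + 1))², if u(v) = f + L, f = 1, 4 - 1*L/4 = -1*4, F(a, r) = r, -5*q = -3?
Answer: 1444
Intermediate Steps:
q = ⅗ (q = -⅕*(-3) = ⅗ ≈ 0.60000)
L = 32 (L = 16 - (-4)*4 = 16 - 4*(-4) = 16 + 16 = 32)
u(v) = 33 (u(v) = 1 + 32 = 33)
(F(q, 5) + u(3*1 + 1))² = (5 + 33)² = 38² = 1444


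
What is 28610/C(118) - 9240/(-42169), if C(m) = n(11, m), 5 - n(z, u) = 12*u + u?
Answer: -1192327130/64476401 ≈ -18.492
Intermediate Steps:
n(z, u) = 5 - 13*u (n(z, u) = 5 - (12*u + u) = 5 - 13*u)
C(m) = 5 - 13*m
28610/C(118) - 9240/(-42169) = 28610/(5 - 13*118) - 9240/(-42169) = 28610/(5 - 1534) - 9240*(-1/42169) = 28610/(-1529) + 9240/42169 = 28610*(-1/1529) + 9240/42169 = -28610/1529 + 9240/42169 = -1192327130/64476401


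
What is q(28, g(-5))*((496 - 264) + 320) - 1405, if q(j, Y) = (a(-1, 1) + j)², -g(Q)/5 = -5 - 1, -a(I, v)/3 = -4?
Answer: 881795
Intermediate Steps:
a(I, v) = 12 (a(I, v) = -3*(-4) = 12)
g(Q) = 30 (g(Q) = -5*(-5 - 1) = -5*(-6) = 30)
q(j, Y) = (12 + j)²
q(28, g(-5))*((496 - 264) + 320) - 1405 = (12 + 28)²*((496 - 264) + 320) - 1405 = 40²*(232 + 320) - 1405 = 1600*552 - 1405 = 883200 - 1405 = 881795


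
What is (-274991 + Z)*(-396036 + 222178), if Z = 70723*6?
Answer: -25965170726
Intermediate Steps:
Z = 424338
(-274991 + Z)*(-396036 + 222178) = (-274991 + 424338)*(-396036 + 222178) = 149347*(-173858) = -25965170726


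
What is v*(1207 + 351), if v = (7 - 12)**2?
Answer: 38950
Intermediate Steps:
v = 25 (v = (-5)**2 = 25)
v*(1207 + 351) = 25*(1207 + 351) = 25*1558 = 38950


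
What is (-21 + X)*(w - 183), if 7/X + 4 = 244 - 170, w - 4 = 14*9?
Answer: 11077/10 ≈ 1107.7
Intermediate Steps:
w = 130 (w = 4 + 14*9 = 4 + 126 = 130)
X = ⅒ (X = 7/(-4 + (244 - 170)) = 7/(-4 + 74) = 7/70 = 7*(1/70) = ⅒ ≈ 0.10000)
(-21 + X)*(w - 183) = (-21 + ⅒)*(130 - 183) = -209/10*(-53) = 11077/10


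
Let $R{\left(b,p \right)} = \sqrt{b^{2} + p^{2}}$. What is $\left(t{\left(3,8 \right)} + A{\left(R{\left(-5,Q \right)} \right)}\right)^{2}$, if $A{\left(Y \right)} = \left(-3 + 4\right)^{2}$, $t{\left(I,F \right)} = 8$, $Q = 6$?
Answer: $81$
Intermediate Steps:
$A{\left(Y \right)} = 1$ ($A{\left(Y \right)} = 1^{2} = 1$)
$\left(t{\left(3,8 \right)} + A{\left(R{\left(-5,Q \right)} \right)}\right)^{2} = \left(8 + 1\right)^{2} = 9^{2} = 81$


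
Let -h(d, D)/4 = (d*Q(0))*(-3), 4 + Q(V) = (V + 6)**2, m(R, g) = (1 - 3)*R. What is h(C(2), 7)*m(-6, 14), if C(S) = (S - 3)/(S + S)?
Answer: -1152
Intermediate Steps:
m(R, g) = -2*R
Q(V) = -4 + (6 + V)**2 (Q(V) = -4 + (V + 6)**2 = -4 + (6 + V)**2)
C(S) = (-3 + S)/(2*S) (C(S) = (-3 + S)/((2*S)) = (-3 + S)*(1/(2*S)) = (-3 + S)/(2*S))
h(d, D) = 384*d (h(d, D) = -4*d*(-4 + (6 + 0)**2)*(-3) = -4*d*(-4 + 6**2)*(-3) = -4*d*(-4 + 36)*(-3) = -4*d*32*(-3) = -4*32*d*(-3) = -(-384)*d = 384*d)
h(C(2), 7)*m(-6, 14) = (384*((1/2)*(-3 + 2)/2))*(-2*(-6)) = (384*((1/2)*(1/2)*(-1)))*12 = (384*(-1/4))*12 = -96*12 = -1152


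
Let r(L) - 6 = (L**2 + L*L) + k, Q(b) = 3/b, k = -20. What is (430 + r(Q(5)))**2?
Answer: 108534724/625 ≈ 1.7366e+5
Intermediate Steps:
r(L) = -14 + 2*L**2 (r(L) = 6 + ((L**2 + L*L) - 20) = 6 + ((L**2 + L**2) - 20) = 6 + (2*L**2 - 20) = 6 + (-20 + 2*L**2) = -14 + 2*L**2)
(430 + r(Q(5)))**2 = (430 + (-14 + 2*(3/5)**2))**2 = (430 + (-14 + 2*(9/25)))**2 = (430 + (-14 + 18/25))**2 = (430 - 332/25)**2 = (10418/25)**2 = 108534724/625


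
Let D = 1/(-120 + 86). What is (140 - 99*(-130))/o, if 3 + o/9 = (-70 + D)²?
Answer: 15039560/50991237 ≈ 0.29494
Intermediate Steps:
D = -1/34 (D = 1/(-34) = -1/34 ≈ -0.029412)
o = 50991237/1156 (o = -27 + 9*(-70 - 1/34)² = -27 + 9*(-2381/34)² = -27 + 9*(5669161/1156) = -27 + 51022449/1156 = 50991237/1156 ≈ 44110.)
(140 - 99*(-130))/o = (140 - 99*(-130))/(50991237/1156) = (140 + 12870)*(1156/50991237) = 13010*(1156/50991237) = 15039560/50991237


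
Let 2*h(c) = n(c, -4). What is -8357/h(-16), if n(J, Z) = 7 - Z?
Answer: -16714/11 ≈ -1519.5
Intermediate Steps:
h(c) = 11/2 (h(c) = (7 - 1*(-4))/2 = (7 + 4)/2 = (½)*11 = 11/2)
-8357/h(-16) = -8357/11/2 = -8357*2/11 = -16714/11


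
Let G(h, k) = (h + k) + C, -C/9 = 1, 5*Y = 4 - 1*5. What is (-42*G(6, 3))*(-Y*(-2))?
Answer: 0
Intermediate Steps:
Y = -⅕ (Y = (4 - 1*5)/5 = (4 - 5)/5 = (⅕)*(-1) = -⅕ ≈ -0.20000)
C = -9 (C = -9*1 = -9)
G(h, k) = -9 + h + k (G(h, k) = (h + k) - 9 = -9 + h + k)
(-42*G(6, 3))*(-Y*(-2)) = (-42*(-9 + 6 + 3))*(-1*(-⅕)*(-2)) = (-42*0)*((⅕)*(-2)) = 0*(-⅖) = 0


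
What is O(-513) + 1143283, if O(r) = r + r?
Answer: 1142257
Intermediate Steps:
O(r) = 2*r
O(-513) + 1143283 = 2*(-513) + 1143283 = -1026 + 1143283 = 1142257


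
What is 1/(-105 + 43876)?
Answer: 1/43771 ≈ 2.2846e-5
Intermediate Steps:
1/(-105 + 43876) = 1/43771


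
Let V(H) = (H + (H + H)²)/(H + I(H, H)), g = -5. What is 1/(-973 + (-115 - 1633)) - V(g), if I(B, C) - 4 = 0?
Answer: 258494/2721 ≈ 95.000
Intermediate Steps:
I(B, C) = 4 (I(B, C) = 4 + 0 = 4)
V(H) = (H + 4*H²)/(4 + H) (V(H) = (H + (H + H)²)/(H + 4) = (H + (2*H)²)/(4 + H) = (H + 4*H²)/(4 + H))
1/(-973 + (-115 - 1633)) - V(g) = 1/(-973 + (-115 - 1633)) - (-5)*(1 + 4*(-5))/(4 - 5) = 1/(-973 - 1748) - (-5)*(1 - 20)/(-1) = 1/(-2721) - (-5)*(-1)*(-19) = -1/2721 - 1*(-95) = -1/2721 + 95 = 258494/2721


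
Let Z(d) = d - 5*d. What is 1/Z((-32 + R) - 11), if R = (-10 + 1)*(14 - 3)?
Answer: 1/568 ≈ 0.0017606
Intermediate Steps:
R = -99 (R = -9*11 = -99)
Z(d) = -4*d
1/Z((-32 + R) - 11) = 1/(-4*((-32 - 99) - 11)) = 1/(-4*(-131 - 11)) = 1/(-4*(-142)) = 1/568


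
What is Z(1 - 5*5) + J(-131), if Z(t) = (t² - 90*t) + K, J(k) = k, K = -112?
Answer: 2493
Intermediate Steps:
Z(t) = -112 + t² - 90*t (Z(t) = (t² - 90*t) - 112 = -112 + t² - 90*t)
Z(1 - 5*5) + J(-131) = (-112 + (1 - 5*5)² - 90*(1 - 5*5)) - 131 = (-112 + (1 - 25)² - 90*(1 - 25)) - 131 = (-112 + (-24)² - 90*(-24)) - 131 = (-112 + 576 + 2160) - 131 = 2624 - 131 = 2493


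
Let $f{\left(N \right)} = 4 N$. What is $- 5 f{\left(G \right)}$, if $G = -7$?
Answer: $140$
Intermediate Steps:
$- 5 f{\left(G \right)} = - 5 \cdot 4 \left(-7\right) = \left(-5\right) \left(-28\right) = 140$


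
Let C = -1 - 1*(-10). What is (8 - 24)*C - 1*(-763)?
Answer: 619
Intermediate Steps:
C = 9 (C = -1 + 10 = 9)
(8 - 24)*C - 1*(-763) = (8 - 24)*9 - 1*(-763) = -16*9 + 763 = -144 + 763 = 619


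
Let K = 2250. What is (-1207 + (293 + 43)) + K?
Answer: 1379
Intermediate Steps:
(-1207 + (293 + 43)) + K = (-1207 + (293 + 43)) + 2250 = (-1207 + 336) + 2250 = -871 + 2250 = 1379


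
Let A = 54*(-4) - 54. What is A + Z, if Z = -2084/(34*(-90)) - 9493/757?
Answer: -163226098/579105 ≈ -281.86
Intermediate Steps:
Z = -6867748/579105 (Z = -2084/(-3060) - 9493*1/757 = -2084*(-1/3060) - 9493/757 = 521/765 - 9493/757 = -6867748/579105 ≈ -11.859)
A = -270 (A = -216 - 54 = -270)
A + Z = -270 - 6867748/579105 = -163226098/579105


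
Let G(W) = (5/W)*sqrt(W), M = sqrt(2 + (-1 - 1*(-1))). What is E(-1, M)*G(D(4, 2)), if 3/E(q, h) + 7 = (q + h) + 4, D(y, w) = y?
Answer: -15/7 - 15*sqrt(2)/28 ≈ -2.9005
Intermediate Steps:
M = sqrt(2) (M = sqrt(2 + (-1 + 1)) = sqrt(2 + 0) = sqrt(2) ≈ 1.4142)
G(W) = 5/sqrt(W)
E(q, h) = 3/(-3 + h + q) (E(q, h) = 3/(-7 + ((q + h) + 4)) = 3/(-7 + ((h + q) + 4)) = 3/(-7 + (4 + h + q)) = 3/(-3 + h + q))
E(-1, M)*G(D(4, 2)) = (3/(-3 + sqrt(2) - 1))*(5/sqrt(4)) = (3/(-4 + sqrt(2)))*(5*(1/2)) = (3/(-4 + sqrt(2)))*(5/2) = 15/(2*(-4 + sqrt(2)))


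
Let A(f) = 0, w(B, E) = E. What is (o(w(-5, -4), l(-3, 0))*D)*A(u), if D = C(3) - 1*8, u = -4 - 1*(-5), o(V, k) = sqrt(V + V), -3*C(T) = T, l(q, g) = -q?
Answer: 0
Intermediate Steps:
C(T) = -T/3
o(V, k) = sqrt(2)*sqrt(V) (o(V, k) = sqrt(2*V) = sqrt(2)*sqrt(V))
u = 1 (u = -4 + 5 = 1)
D = -9 (D = -1/3*3 - 1*8 = -1 - 8 = -9)
(o(w(-5, -4), l(-3, 0))*D)*A(u) = ((sqrt(2)*sqrt(-4))*(-9))*0 = ((sqrt(2)*(2*I))*(-9))*0 = ((2*I*sqrt(2))*(-9))*0 = -18*I*sqrt(2)*0 = 0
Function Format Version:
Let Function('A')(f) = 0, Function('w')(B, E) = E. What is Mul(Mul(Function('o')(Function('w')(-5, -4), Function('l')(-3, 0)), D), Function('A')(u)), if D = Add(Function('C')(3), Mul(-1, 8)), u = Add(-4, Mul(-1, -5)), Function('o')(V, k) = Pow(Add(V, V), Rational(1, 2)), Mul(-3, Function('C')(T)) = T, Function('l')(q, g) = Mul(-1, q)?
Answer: 0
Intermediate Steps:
Function('C')(T) = Mul(Rational(-1, 3), T)
Function('o')(V, k) = Mul(Pow(2, Rational(1, 2)), Pow(V, Rational(1, 2))) (Function('o')(V, k) = Pow(Mul(2, V), Rational(1, 2)) = Mul(Pow(2, Rational(1, 2)), Pow(V, Rational(1, 2))))
u = 1 (u = Add(-4, 5) = 1)
D = -9 (D = Add(Mul(Rational(-1, 3), 3), Mul(-1, 8)) = Add(-1, -8) = -9)
Mul(Mul(Function('o')(Function('w')(-5, -4), Function('l')(-3, 0)), D), Function('A')(u)) = Mul(Mul(Mul(Pow(2, Rational(1, 2)), Pow(-4, Rational(1, 2))), -9), 0) = Mul(Mul(Mul(Pow(2, Rational(1, 2)), Mul(2, I)), -9), 0) = Mul(Mul(Mul(2, I, Pow(2, Rational(1, 2))), -9), 0) = Mul(Mul(-18, I, Pow(2, Rational(1, 2))), 0) = 0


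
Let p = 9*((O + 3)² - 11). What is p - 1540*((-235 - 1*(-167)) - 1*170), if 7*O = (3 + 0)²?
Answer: 17962729/49 ≈ 3.6659e+5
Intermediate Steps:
O = 9/7 (O = (3 + 0)²/7 = (⅐)*3² = (⅐)*9 = 9/7 ≈ 1.2857)
p = 3249/49 (p = 9*((9/7 + 3)² - 11) = 9*((30/7)² - 11) = 9*(900/49 - 11) = 9*(361/49) = 3249/49 ≈ 66.306)
p - 1540*((-235 - 1*(-167)) - 1*170) = 3249/49 - 1540*((-235 - 1*(-167)) - 1*170) = 3249/49 - 1540*((-235 + 167) - 170) = 3249/49 - 1540*(-68 - 170) = 3249/49 - 1540*(-238) = 3249/49 + 366520 = 17962729/49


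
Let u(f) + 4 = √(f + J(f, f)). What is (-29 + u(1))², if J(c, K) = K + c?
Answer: (33 - √3)² ≈ 977.68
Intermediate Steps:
u(f) = -4 + √3*√f (u(f) = -4 + √(f + (f + f)) = -4 + √(f + 2*f) = -4 + √(3*f) = -4 + √3*√f)
(-29 + u(1))² = (-29 + (-4 + √3*√1))² = (-29 + (-4 + √3*1))² = (-29 + (-4 + √3))² = (-33 + √3)²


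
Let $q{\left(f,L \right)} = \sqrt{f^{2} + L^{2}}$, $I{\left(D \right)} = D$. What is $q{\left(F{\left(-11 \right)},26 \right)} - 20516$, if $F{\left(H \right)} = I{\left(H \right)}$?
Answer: $-20516 + \sqrt{797} \approx -20488.0$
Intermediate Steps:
$F{\left(H \right)} = H$
$q{\left(f,L \right)} = \sqrt{L^{2} + f^{2}}$
$q{\left(F{\left(-11 \right)},26 \right)} - 20516 = \sqrt{26^{2} + \left(-11\right)^{2}} - 20516 = \sqrt{676 + 121} - 20516 = \sqrt{797} - 20516 = -20516 + \sqrt{797}$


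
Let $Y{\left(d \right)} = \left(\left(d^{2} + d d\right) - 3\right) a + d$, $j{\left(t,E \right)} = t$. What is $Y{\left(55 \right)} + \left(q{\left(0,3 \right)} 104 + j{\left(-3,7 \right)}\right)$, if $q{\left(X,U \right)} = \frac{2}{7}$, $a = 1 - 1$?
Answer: $\frac{572}{7} \approx 81.714$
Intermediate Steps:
$a = 0$
$q{\left(X,U \right)} = \frac{2}{7}$ ($q{\left(X,U \right)} = 2 \cdot \frac{1}{7} = \frac{2}{7}$)
$Y{\left(d \right)} = d$ ($Y{\left(d \right)} = \left(\left(d^{2} + d d\right) - 3\right) 0 + d = \left(\left(d^{2} + d^{2}\right) - 3\right) 0 + d = \left(2 d^{2} - 3\right) 0 + d = \left(-3 + 2 d^{2}\right) 0 + d = 0 + d = d$)
$Y{\left(55 \right)} + \left(q{\left(0,3 \right)} 104 + j{\left(-3,7 \right)}\right) = 55 + \left(\frac{2}{7} \cdot 104 - 3\right) = 55 + \left(\frac{208}{7} - 3\right) = 55 + \frac{187}{7} = \frac{572}{7}$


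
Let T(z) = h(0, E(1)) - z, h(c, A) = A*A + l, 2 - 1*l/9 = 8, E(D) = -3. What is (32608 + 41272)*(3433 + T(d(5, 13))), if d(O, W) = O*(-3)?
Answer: 251413640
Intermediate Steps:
l = -54 (l = 18 - 9*8 = 18 - 72 = -54)
d(O, W) = -3*O
h(c, A) = -54 + A² (h(c, A) = A*A - 54 = A² - 54 = -54 + A²)
T(z) = -45 - z (T(z) = (-54 + (-3)²) - z = (-54 + 9) - z = -45 - z)
(32608 + 41272)*(3433 + T(d(5, 13))) = (32608 + 41272)*(3433 + (-45 - (-3)*5)) = 73880*(3433 + (-45 - 1*(-15))) = 73880*(3433 + (-45 + 15)) = 73880*(3433 - 30) = 73880*3403 = 251413640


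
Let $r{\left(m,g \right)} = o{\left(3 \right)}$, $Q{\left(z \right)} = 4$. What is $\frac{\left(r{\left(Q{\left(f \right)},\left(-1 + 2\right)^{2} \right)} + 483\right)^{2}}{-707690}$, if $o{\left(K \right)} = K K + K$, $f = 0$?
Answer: $- \frac{49005}{141538} \approx -0.34623$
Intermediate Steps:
$o{\left(K \right)} = K + K^{2}$ ($o{\left(K \right)} = K^{2} + K = K + K^{2}$)
$r{\left(m,g \right)} = 12$ ($r{\left(m,g \right)} = 3 \left(1 + 3\right) = 3 \cdot 4 = 12$)
$\frac{\left(r{\left(Q{\left(f \right)},\left(-1 + 2\right)^{2} \right)} + 483\right)^{2}}{-707690} = \frac{\left(12 + 483\right)^{2}}{-707690} = 495^{2} \left(- \frac{1}{707690}\right) = 245025 \left(- \frac{1}{707690}\right) = - \frac{49005}{141538}$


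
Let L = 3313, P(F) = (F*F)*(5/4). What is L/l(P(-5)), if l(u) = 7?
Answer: 3313/7 ≈ 473.29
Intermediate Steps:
P(F) = 5*F²/4 (P(F) = F²*(5*(¼)) = F²*(5/4) = 5*F²/4)
L/l(P(-5)) = 3313/7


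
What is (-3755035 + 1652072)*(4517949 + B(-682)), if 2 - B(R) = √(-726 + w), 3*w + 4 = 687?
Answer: -9501083788813 + 2102963*I*√4485/3 ≈ -9.5011e+12 + 4.6945e+7*I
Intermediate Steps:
w = 683/3 (w = -4/3 + (⅓)*687 = -4/3 + 229 = 683/3 ≈ 227.67)
B(R) = 2 - I*√4485/3 (B(R) = 2 - √(-726 + 683/3) = 2 - √(-1495/3) = 2 - I*√4485/3)
(-3755035 + 1652072)*(4517949 + B(-682)) = (-3755035 + 1652072)*(4517949 + (2 - I*√4485/3)) = -2102963*(4517951 - I*√4485/3) = -9501083788813 + 2102963*I*√4485/3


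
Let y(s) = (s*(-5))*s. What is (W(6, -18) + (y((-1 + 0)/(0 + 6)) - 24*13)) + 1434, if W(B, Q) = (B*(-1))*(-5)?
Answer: 41467/36 ≈ 1151.9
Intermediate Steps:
W(B, Q) = 5*B (W(B, Q) = -B*(-5) = 5*B)
y(s) = -5*s² (y(s) = (-5*s)*s = -5*s²)
(W(6, -18) + (y((-1 + 0)/(0 + 6)) - 24*13)) + 1434 = (5*6 + (-5*(-1 + 0)²/(0 + 6)² - 24*13)) + 1434 = (30 + (-5*(-1/6)² - 312)) + 1434 = (30 + (-5*(-1*⅙)² - 312)) + 1434 = (30 + (-5*(-⅙)² - 312)) + 1434 = (30 + (-5*1/36 - 312)) + 1434 = (30 + (-5/36 - 312)) + 1434 = (30 - 11237/36) + 1434 = -10157/36 + 1434 = 41467/36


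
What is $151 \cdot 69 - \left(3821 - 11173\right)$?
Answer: $17771$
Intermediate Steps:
$151 \cdot 69 - \left(3821 - 11173\right) = 10419 - \left(3821 - 11173\right) = 10419 - -7352 = 10419 + 7352 = 17771$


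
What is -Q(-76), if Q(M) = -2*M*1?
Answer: -152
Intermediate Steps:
Q(M) = -2*M
-Q(-76) = -(-2)*(-76) = -1*152 = -152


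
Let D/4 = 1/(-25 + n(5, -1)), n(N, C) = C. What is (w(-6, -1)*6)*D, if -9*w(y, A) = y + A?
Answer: -28/39 ≈ -0.71795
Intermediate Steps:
w(y, A) = -A/9 - y/9 (w(y, A) = -(y + A)/9 = -(A + y)/9 = -A/9 - y/9)
D = -2/13 (D = 4/(-25 - 1) = 4/(-26) = 4*(-1/26) = -2/13 ≈ -0.15385)
(w(-6, -1)*6)*D = ((-1/9*(-1) - 1/9*(-6))*6)*(-2/13) = ((1/9 + 2/3)*6)*(-2/13) = ((7/9)*6)*(-2/13) = (14/3)*(-2/13) = -28/39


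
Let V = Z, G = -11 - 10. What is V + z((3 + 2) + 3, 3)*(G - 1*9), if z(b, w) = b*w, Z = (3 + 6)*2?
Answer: -702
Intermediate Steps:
Z = 18 (Z = 9*2 = 18)
G = -21
V = 18
V + z((3 + 2) + 3, 3)*(G - 1*9) = 18 + (((3 + 2) + 3)*3)*(-21 - 1*9) = 18 + ((5 + 3)*3)*(-21 - 9) = 18 + (8*3)*(-30) = 18 + 24*(-30) = 18 - 720 = -702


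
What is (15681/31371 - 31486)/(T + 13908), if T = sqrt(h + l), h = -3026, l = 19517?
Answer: -1526374604500/674183609887 + 329243875*sqrt(16491)/2022550829661 ≈ -2.2431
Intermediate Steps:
T = sqrt(16491) (T = sqrt(-3026 + 19517) = sqrt(16491) ≈ 128.42)
(15681/31371 - 31486)/(T + 13908) = (15681/31371 - 31486)/(sqrt(16491) + 13908) = (15681*(1/31371) - 31486)/(13908 + sqrt(16491)) = (5227/10457 - 31486)/(13908 + sqrt(16491)) = -329243875/(10457*(13908 + sqrt(16491)))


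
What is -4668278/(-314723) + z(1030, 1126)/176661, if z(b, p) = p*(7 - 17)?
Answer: 821158878778/55599279903 ≈ 14.769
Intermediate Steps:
z(b, p) = -10*p (z(b, p) = p*(-10) = -10*p)
-4668278/(-314723) + z(1030, 1126)/176661 = -4668278/(-314723) - 10*1126/176661 = -4668278*(-1/314723) - 11260*1/176661 = 4668278/314723 - 11260/176661 = 821158878778/55599279903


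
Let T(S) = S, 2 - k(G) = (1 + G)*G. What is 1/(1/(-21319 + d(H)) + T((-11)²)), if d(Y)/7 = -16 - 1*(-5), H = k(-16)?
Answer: 21396/2588915 ≈ 0.0082645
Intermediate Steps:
k(G) = 2 - G*(1 + G) (k(G) = 2 - (1 + G)*G = 2 - G*(1 + G))
H = -238 (H = 2 - 1*(-16) - 1*(-16)² = 2 + 16 - 1*256 = 2 + 16 - 256 = -238)
d(Y) = -77 (d(Y) = 7*(-16 - 1*(-5)) = 7*(-16 + 5) = 7*(-11) = -77)
1/(1/(-21319 + d(H)) + T((-11)²)) = 1/(1/(-21319 - 77) + (-11)²) = 1/(1/(-21396) + 121) = 1/(-1/21396 + 121) = 1/(2588915/21396) = 21396/2588915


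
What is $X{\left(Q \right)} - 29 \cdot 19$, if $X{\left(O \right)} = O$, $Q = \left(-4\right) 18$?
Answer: $-623$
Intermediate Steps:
$Q = -72$
$X{\left(Q \right)} - 29 \cdot 19 = -72 - 29 \cdot 19 = -72 - 551 = -623$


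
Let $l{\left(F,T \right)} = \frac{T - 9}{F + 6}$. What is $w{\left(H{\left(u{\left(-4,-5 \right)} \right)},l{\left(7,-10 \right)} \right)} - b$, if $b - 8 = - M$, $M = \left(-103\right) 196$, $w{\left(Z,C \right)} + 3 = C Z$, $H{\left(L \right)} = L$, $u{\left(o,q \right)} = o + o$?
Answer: $- \frac{262435}{13} \approx -20187.0$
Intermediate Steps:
$u{\left(o,q \right)} = 2 o$
$l{\left(F,T \right)} = \frac{-9 + T}{6 + F}$
$w{\left(Z,C \right)} = -3 + C Z$
$M = -20188$
$b = 20196$ ($b = 8 - -20188 = 8 + 20188 = 20196$)
$w{\left(H{\left(u{\left(-4,-5 \right)} \right)},l{\left(7,-10 \right)} \right)} - b = \left(-3 + \frac{-9 - 10}{6 + 7} \cdot 2 \left(-4\right)\right) - 20196 = \left(-3 + \frac{1}{13} \left(-19\right) \left(-8\right)\right) - 20196 = \left(-3 - - \frac{152}{13}\right) - 20196 = \left(-3 + \frac{152}{13}\right) - 20196 = \frac{113}{13} - 20196 = - \frac{262435}{13}$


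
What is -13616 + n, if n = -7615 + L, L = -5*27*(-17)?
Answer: -18936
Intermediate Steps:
L = 2295 (L = -135*(-17) = 2295)
n = -5320 (n = -7615 + 2295 = -5320)
-13616 + n = -13616 - 5320 = -18936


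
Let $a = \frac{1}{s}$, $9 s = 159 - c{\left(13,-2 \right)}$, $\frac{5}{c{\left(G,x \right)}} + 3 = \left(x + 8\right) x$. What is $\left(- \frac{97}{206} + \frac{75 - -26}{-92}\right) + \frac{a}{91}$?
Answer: $- \frac{323170959}{206093524} \approx -1.5681$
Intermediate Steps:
$c{\left(G,x \right)} = \frac{5}{-3 + x \left(8 + x\right)}$ ($c{\left(G,x \right)} = \frac{5}{-3 + \left(x + 8\right) x} = \frac{5}{-3 + \left(8 + x\right) x} = \frac{5}{-3 + x \left(8 + x\right)}$)
$s = \frac{478}{27}$ ($s = \frac{159 - \frac{5}{-3 + \left(-2\right)^{2} + 8 \left(-2\right)}}{9} = \frac{159 - \frac{5}{-3 + 4 - 16}}{9} = \frac{159 - \frac{5}{-15}}{9} = \frac{159 - 5 \left(- \frac{1}{15}\right)}{9} = \frac{159 - - \frac{1}{3}}{9} = \frac{159 + \frac{1}{3}}{9} = \frac{1}{9} \cdot \frac{478}{3} = \frac{478}{27} \approx 17.704$)
$a = \frac{27}{478}$ ($a = \frac{1}{\frac{478}{27}} = \frac{27}{478} \approx 0.056485$)
$\left(- \frac{97}{206} + \frac{75 - -26}{-92}\right) + \frac{a}{91} = \left(- \frac{97}{206} + \frac{75 - -26}{-92}\right) + \frac{27}{478 \cdot 91} = \left(\left(-97\right) \frac{1}{206} + \left(75 + 26\right) \left(- \frac{1}{92}\right)\right) + \frac{27}{478} \cdot \frac{1}{91} = \left(- \frac{97}{206} + 101 \left(- \frac{1}{92}\right)\right) + \frac{27}{43498} = \left(- \frac{97}{206} - \frac{101}{92}\right) + \frac{27}{43498} = - \frac{14865}{9476} + \frac{27}{43498} = - \frac{323170959}{206093524}$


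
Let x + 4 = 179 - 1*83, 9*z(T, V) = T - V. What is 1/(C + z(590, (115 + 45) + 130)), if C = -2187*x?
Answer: -3/603512 ≈ -4.9709e-6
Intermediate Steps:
z(T, V) = -V/9 + T/9 (z(T, V) = (T - V)/9 = -V/9 + T/9)
x = 92 (x = -4 + (179 - 1*83) = -4 + (179 - 83) = -4 + 96 = 92)
C = -201204 (C = -2187*92 = -201204)
1/(C + z(590, (115 + 45) + 130)) = 1/(-201204 + (-((115 + 45) + 130)/9 + (⅑)*590)) = 1/(-201204 + (-(160 + 130)/9 + 590/9)) = 1/(-201204 + (-⅑*290 + 590/9)) = 1/(-201204 + (-290/9 + 590/9)) = 1/(-201204 + 100/3) = 1/(-603512/3) = -3/603512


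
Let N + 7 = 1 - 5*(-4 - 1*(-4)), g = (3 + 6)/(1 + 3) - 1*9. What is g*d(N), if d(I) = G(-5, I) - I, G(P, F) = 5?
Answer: -297/4 ≈ -74.250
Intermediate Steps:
g = -27/4 (g = 9/4 - 9 = -27/4 ≈ -6.7500)
N = -6 (N = -7 + (1 - 5*(-4 - 1*(-4))) = -7 + (1 - 5*(-4 + 4)) = -7 + (1 - 5*0) = -7 + (1 + 0) = -7 + 1 = -6)
d(I) = 5 - I
g*d(N) = -27*(5 - 1*(-6))/4 = -27*(5 + 6)/4 = -27/4*11 = -297/4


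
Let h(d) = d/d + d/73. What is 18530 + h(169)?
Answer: 1352932/73 ≈ 18533.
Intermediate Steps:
h(d) = 1 + d/73 (h(d) = 1 + d*(1/73) = 1 + d/73)
18530 + h(169) = 18530 + (1 + (1/73)*169) = 18530 + (1 + 169/73) = 18530 + 242/73 = 1352932/73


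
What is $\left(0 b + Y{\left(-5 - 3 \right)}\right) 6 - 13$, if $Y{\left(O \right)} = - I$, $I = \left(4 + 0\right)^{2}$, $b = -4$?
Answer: $-109$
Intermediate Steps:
$I = 16$ ($I = 4^{2} = 16$)
$Y{\left(O \right)} = -16$ ($Y{\left(O \right)} = \left(-1\right) 16 = -16$)
$\left(0 b + Y{\left(-5 - 3 \right)}\right) 6 - 13 = \left(0 \left(-4\right) - 16\right) 6 - 13 = \left(0 - 16\right) 6 - 13 = \left(-16\right) 6 - 13 = -96 - 13 = -109$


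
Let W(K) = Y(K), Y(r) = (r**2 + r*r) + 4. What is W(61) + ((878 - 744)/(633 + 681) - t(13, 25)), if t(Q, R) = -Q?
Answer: 4900630/657 ≈ 7459.1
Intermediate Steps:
Y(r) = 4 + 2*r**2 (Y(r) = (r**2 + r**2) + 4 = 2*r**2 + 4 = 4 + 2*r**2)
W(K) = 4 + 2*K**2
W(61) + ((878 - 744)/(633 + 681) - t(13, 25)) = (4 + 2*61**2) + ((878 - 744)/(633 + 681) - (-1)*13) = (4 + 2*3721) + (134/1314 - 1*(-13)) = (4 + 7442) + (134*(1/1314) + 13) = 7446 + (67/657 + 13) = 7446 + 8608/657 = 4900630/657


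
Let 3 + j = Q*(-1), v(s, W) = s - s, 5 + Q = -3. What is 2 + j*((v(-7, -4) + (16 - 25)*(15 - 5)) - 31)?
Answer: -603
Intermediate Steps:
Q = -8 (Q = -5 - 3 = -8)
v(s, W) = 0
j = 5 (j = -3 - 8*(-1) = -3 + 8 = 5)
2 + j*((v(-7, -4) + (16 - 25)*(15 - 5)) - 31) = 2 + 5*((0 + (16 - 25)*(15 - 5)) - 31) = 2 + 5*((0 - 9*10) - 31) = 2 + 5*((0 - 90) - 31) = 2 + 5*(-90 - 31) = 2 + 5*(-121) = 2 - 605 = -603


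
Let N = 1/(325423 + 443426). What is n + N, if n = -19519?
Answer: -15007163630/768849 ≈ -19519.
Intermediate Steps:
N = 1/768849 ≈ 1.3006e-6
n + N = -19519 + 1/768849 = -15007163630/768849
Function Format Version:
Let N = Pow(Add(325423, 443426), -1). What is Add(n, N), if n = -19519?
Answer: Rational(-15007163630, 768849) ≈ -19519.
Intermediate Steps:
N = Rational(1, 768849) (N = Pow(768849, -1) = Rational(1, 768849) ≈ 1.3006e-6)
Add(n, N) = Add(-19519, Rational(1, 768849)) = Rational(-15007163630, 768849)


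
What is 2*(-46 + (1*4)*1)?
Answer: -84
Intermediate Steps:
2*(-46 + (1*4)*1) = 2*(-46 + 4*1) = 2*(-46 + 4) = 2*(-42) = -84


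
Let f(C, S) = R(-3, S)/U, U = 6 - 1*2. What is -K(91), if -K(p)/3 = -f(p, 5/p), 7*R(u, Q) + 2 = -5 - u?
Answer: 3/7 ≈ 0.42857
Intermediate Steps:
R(u, Q) = -1 - u/7 (R(u, Q) = -2/7 + (-5 - u)/7 = -2/7 + (-5/7 - u/7) = -1 - u/7)
U = 4 (U = 6 - 2 = 4)
f(C, S) = -⅐ (f(C, S) = (-1 - ⅐*(-3))/4 = (-1 + 3/7)*(¼) = -4/7*¼ = -⅐)
K(p) = -3/7 (K(p) = -(-3)*(-1)/7 = -3*⅐ = -3/7)
-K(91) = -1*(-3/7) = 3/7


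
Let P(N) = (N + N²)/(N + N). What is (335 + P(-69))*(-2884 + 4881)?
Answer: 601097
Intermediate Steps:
P(N) = (N + N²)/(2*N) (P(N) = (N + N²)/((2*N)) = (N + N²)*(1/(2*N)) = (N + N²)/(2*N))
(335 + P(-69))*(-2884 + 4881) = (335 + (½ + (½)*(-69)))*(-2884 + 4881) = (335 + (½ - 69/2))*1997 = (335 - 34)*1997 = 301*1997 = 601097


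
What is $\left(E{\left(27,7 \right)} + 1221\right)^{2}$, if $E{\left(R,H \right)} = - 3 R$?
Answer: $1299600$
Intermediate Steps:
$\left(E{\left(27,7 \right)} + 1221\right)^{2} = \left(\left(-3\right) 27 + 1221\right)^{2} = \left(-81 + 1221\right)^{2} = 1140^{2} = 1299600$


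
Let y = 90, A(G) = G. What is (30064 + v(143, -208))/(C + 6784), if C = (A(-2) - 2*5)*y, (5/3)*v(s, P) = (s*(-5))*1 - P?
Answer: 148799/28520 ≈ 5.2174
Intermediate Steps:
v(s, P) = -3*s - 3*P/5 (v(s, P) = 3*((s*(-5))*1 - P)/5 = 3*(-5*s*1 - P)/5 = 3*(-5*s - P)/5 = 3*(-P - 5*s)/5 = -3*s - 3*P/5)
C = -1080 (C = (-2 - 2*5)*90 = (-2 - 10)*90 = -12*90 = -1080)
(30064 + v(143, -208))/(C + 6784) = (30064 + (-3*143 - ⅗*(-208)))/(-1080 + 6784) = (30064 + (-429 + 624/5))/5704 = (30064 - 1521/5)*(1/5704) = (148799/5)*(1/5704) = 148799/28520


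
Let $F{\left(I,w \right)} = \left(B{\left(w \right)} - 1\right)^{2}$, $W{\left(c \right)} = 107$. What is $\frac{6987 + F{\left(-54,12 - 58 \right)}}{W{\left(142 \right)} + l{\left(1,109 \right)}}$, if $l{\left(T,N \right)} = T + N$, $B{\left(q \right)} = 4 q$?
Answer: $\frac{41212}{217} \approx 189.92$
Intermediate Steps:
$l{\left(T,N \right)} = N + T$
$F{\left(I,w \right)} = \left(-1 + 4 w\right)^{2}$ ($F{\left(I,w \right)} = \left(4 w - 1\right)^{2} = \left(-1 + 4 w\right)^{2}$)
$\frac{6987 + F{\left(-54,12 - 58 \right)}}{W{\left(142 \right)} + l{\left(1,109 \right)}} = \frac{6987 + \left(-1 + 4 \left(12 - 58\right)\right)^{2}}{107 + \left(109 + 1\right)} = \frac{6987 + \left(-1 + 4 \left(-46\right)\right)^{2}}{107 + 110} = \frac{6987 + \left(-1 - 184\right)^{2}}{217} = \left(6987 + \left(-185\right)^{2}\right) \frac{1}{217} = \left(6987 + 34225\right) \frac{1}{217} = 41212 \cdot \frac{1}{217} = \frac{41212}{217}$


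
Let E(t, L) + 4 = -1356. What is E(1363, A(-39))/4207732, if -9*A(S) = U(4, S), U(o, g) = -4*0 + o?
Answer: -340/1051933 ≈ -0.00032321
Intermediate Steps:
U(o, g) = o (U(o, g) = 0 + o = o)
A(S) = -4/9 (A(S) = -1/9*4 = -4/9)
E(t, L) = -1360 (E(t, L) = -4 - 1356 = -1360)
E(1363, A(-39))/4207732 = -1360/4207732 = -1360*1/4207732 = -340/1051933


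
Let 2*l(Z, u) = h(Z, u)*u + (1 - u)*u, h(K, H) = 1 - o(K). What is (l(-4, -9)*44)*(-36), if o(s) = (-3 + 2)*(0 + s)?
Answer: 49896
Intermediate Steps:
o(s) = -s
h(K, H) = 1 + K (h(K, H) = 1 - (-1)*K = 1 + K)
l(Z, u) = u*(1 + Z)/2 + u*(1 - u)/2 (l(Z, u) = ((1 + Z)*u + (1 - u)*u)/2 = (u*(1 + Z) + u*(1 - u))/2 = u*(1 + Z)/2 + u*(1 - u)/2)
(l(-4, -9)*44)*(-36) = (((1/2)*(-9)*(2 - 4 - 1*(-9)))*44)*(-36) = (((1/2)*(-9)*(2 - 4 + 9))*44)*(-36) = (((1/2)*(-9)*7)*44)*(-36) = -63/2*44*(-36) = -1386*(-36) = 49896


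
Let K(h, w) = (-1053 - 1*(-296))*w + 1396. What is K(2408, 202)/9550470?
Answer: -25253/1591745 ≈ -0.015865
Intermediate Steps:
K(h, w) = 1396 - 757*w (K(h, w) = (-1053 + 296)*w + 1396 = -757*w + 1396 = 1396 - 757*w)
K(2408, 202)/9550470 = (1396 - 757*202)/9550470 = (1396 - 152914)*(1/9550470) = -151518*1/9550470 = -25253/1591745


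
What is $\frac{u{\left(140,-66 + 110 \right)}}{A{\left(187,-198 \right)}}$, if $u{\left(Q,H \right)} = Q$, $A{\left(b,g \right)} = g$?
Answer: $- \frac{70}{99} \approx -0.70707$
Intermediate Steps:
$\frac{u{\left(140,-66 + 110 \right)}}{A{\left(187,-198 \right)}} = \frac{140}{-198} = 140 \left(- \frac{1}{198}\right) = - \frac{70}{99}$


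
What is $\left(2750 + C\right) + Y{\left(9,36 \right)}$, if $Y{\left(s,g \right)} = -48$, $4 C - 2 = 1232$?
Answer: $\frac{6021}{2} \approx 3010.5$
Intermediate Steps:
$C = \frac{617}{2}$ ($C = \frac{1}{2} + \frac{1}{4} \cdot 1232 = \frac{1}{2} + 308 = \frac{617}{2} \approx 308.5$)
$\left(2750 + C\right) + Y{\left(9,36 \right)} = \left(2750 + \frac{617}{2}\right) - 48 = \frac{6117}{2} - 48 = \frac{6021}{2}$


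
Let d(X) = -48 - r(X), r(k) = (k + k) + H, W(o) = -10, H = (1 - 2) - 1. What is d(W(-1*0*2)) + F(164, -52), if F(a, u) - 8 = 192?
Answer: 174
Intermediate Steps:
H = -2 (H = -1 - 1 = -2)
r(k) = -2 + 2*k (r(k) = (k + k) - 2 = 2*k - 2 = -2 + 2*k)
F(a, u) = 200 (F(a, u) = 8 + 192 = 200)
d(X) = -46 - 2*X (d(X) = -48 - (-2 + 2*X) = -48 + (2 - 2*X) = -46 - 2*X)
d(W(-1*0*2)) + F(164, -52) = (-46 - 2*(-10)) + 200 = (-46 + 20) + 200 = -26 + 200 = 174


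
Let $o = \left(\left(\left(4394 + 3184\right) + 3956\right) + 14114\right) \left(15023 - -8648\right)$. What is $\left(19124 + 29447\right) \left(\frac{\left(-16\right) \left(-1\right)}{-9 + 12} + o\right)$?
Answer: $\frac{88464375082240}{3} \approx 2.9488 \cdot 10^{13}$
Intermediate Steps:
$o = 607113808$ ($o = \left(\left(7578 + 3956\right) + 14114\right) \left(15023 + 8648\right) = \left(11534 + 14114\right) 23671 = 25648 \cdot 23671 = 607113808$)
$\left(19124 + 29447\right) \left(\frac{\left(-16\right) \left(-1\right)}{-9 + 12} + o\right) = \left(19124 + 29447\right) \left(\frac{\left(-16\right) \left(-1\right)}{-9 + 12} + 607113808\right) = 48571 \left(\frac{16}{3} + 607113808\right) = 48571 \cdot \frac{1821341440}{3} = \frac{88464375082240}{3}$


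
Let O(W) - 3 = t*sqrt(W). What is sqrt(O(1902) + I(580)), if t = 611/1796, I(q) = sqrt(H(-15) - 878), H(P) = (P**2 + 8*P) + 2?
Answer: sqrt(2419212 + 274339*sqrt(1902) + 806404*I*sqrt(771))/898 ≈ 5.0418 + 2.7537*I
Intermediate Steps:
H(P) = 2 + P**2 + 8*P
I(q) = I*sqrt(771) (I(q) = sqrt((2 + (-15)**2 + 8*(-15)) - 878) = sqrt((2 + 225 - 120) - 878) = sqrt(107 - 878) = sqrt(-771) = I*sqrt(771))
t = 611/1796 (t = 611*(1/1796) = 611/1796 ≈ 0.34020)
O(W) = 3 + 611*sqrt(W)/1796
sqrt(O(1902) + I(580)) = sqrt((3 + 611*sqrt(1902)/1796) + I*sqrt(771)) = sqrt(3 + 611*sqrt(1902)/1796 + I*sqrt(771))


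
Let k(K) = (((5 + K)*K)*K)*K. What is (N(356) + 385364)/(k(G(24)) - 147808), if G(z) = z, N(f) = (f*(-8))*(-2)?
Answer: 97765/63272 ≈ 1.5452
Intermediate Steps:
N(f) = 16*f (N(f) = -8*f*(-2) = 16*f)
k(K) = K³*(5 + K) (k(K) = ((K*(5 + K))*K)*K = (K²*(5 + K))*K = K³*(5 + K))
(N(356) + 385364)/(k(G(24)) - 147808) = (16*356 + 385364)/(24³*(5 + 24) - 147808) = (5696 + 385364)/(13824*29 - 147808) = 391060/(400896 - 147808) = 391060/253088 = 391060*(1/253088) = 97765/63272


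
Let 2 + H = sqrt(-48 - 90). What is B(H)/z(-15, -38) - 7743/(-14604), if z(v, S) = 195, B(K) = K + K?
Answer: 483823/949260 + 2*I*sqrt(138)/195 ≈ 0.50968 + 0.12049*I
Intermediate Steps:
H = -2 + I*sqrt(138) (H = -2 + sqrt(-48 - 90) = -2 + sqrt(-138) = -2 + I*sqrt(138) ≈ -2.0 + 11.747*I)
B(K) = 2*K
B(H)/z(-15, -38) - 7743/(-14604) = (2*(-2 + I*sqrt(138)))/195 - 7743/(-14604) = (-4 + 2*I*sqrt(138))*(1/195) - 7743*(-1/14604) = (-4/195 + 2*I*sqrt(138)/195) + 2581/4868 = 483823/949260 + 2*I*sqrt(138)/195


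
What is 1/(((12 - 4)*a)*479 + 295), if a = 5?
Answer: 1/19455 ≈ 5.1401e-5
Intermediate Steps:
1/(((12 - 4)*a)*479 + 295) = 1/(((12 - 4)*5)*479 + 295) = 1/((8*5)*479 + 295) = 1/(40*479 + 295) = 1/(19160 + 295) = 1/19455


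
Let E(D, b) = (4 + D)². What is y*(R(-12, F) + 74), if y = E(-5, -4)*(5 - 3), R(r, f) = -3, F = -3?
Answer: 142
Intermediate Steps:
y = 2 (y = (4 - 5)²*(5 - 3) = (-1)²*2 = 1*2 = 2)
y*(R(-12, F) + 74) = 2*(-3 + 74) = 2*71 = 142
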